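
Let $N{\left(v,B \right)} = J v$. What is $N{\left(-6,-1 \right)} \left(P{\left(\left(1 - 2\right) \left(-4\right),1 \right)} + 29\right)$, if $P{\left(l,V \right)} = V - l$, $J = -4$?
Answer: $624$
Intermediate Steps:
$N{\left(v,B \right)} = - 4 v$
$N{\left(-6,-1 \right)} \left(P{\left(\left(1 - 2\right) \left(-4\right),1 \right)} + 29\right) = \left(-4\right) \left(-6\right) \left(\left(1 - \left(1 - 2\right) \left(-4\right)\right) + 29\right) = 24 \left(\left(1 - \left(-1\right) \left(-4\right)\right) + 29\right) = 24 \left(\left(1 - 4\right) + 29\right) = 24 \left(-3 + 29\right) = 24 \cdot 26 = 624$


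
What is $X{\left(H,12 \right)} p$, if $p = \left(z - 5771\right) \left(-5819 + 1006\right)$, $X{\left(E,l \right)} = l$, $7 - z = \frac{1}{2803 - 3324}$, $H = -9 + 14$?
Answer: $\frac{173443751508}{521} \approx 3.3291 \cdot 10^{8}$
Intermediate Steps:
$H = 5$
$z = \frac{3648}{521}$ ($z = 7 - \frac{1}{2803 - 3324} = 7 - \frac{1}{-521} = 7 - - \frac{1}{521} = 7 + \frac{1}{521} = \frac{3648}{521} \approx 7.0019$)
$p = \frac{14453645959}{521}$ ($p = \left(\frac{3648}{521} - 5771\right) \left(-5819 + 1006\right) = \left(- \frac{3003043}{521}\right) \left(-4813\right) = \frac{14453645959}{521} \approx 2.7742 \cdot 10^{7}$)
$X{\left(H,12 \right)} p = 12 \cdot \frac{14453645959}{521} = \frac{173443751508}{521}$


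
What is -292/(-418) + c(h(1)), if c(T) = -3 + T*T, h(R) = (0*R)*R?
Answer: -481/209 ≈ -2.3014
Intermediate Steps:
h(R) = 0 (h(R) = 0*R = 0)
c(T) = -3 + T²
-292/(-418) + c(h(1)) = -292/(-418) + (-3 + 0²) = -292*(-1/418) + (-3 + 0) = 146/209 - 3 = -481/209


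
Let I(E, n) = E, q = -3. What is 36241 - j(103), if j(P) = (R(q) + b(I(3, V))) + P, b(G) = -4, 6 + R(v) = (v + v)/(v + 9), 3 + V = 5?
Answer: 36149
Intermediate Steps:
V = 2 (V = -3 + 5 = 2)
R(v) = -6 + 2*v/(9 + v) (R(v) = -6 + (v + v)/(v + 9) = -6 + (2*v)/(9 + v) = -6 + 2*v/(9 + v))
j(P) = -11 + P (j(P) = (2*(-27 - 2*(-3))/(9 - 3) - 4) + P = (2*(-27 + 6)/6 - 4) + P = (2*(⅙)*(-21) - 4) + P = (-7 - 4) + P = -11 + P)
36241 - j(103) = 36241 - (-11 + 103) = 36241 - 1*92 = 36241 - 92 = 36149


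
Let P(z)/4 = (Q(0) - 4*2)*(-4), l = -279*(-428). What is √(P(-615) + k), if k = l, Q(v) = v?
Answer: 2*√29885 ≈ 345.75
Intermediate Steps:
l = 119412
k = 119412
P(z) = 128 (P(z) = 4*((0 - 4*2)*(-4)) = 4*((0 - 8)*(-4)) = 4*(-8*(-4)) = 4*32 = 128)
√(P(-615) + k) = √(128 + 119412) = √119540 = 2*√29885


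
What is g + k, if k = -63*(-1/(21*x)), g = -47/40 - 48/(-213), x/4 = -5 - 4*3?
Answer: -47979/48280 ≈ -0.99377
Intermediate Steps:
x = -68 (x = 4*(-5 - 4*3) = 4*(-5 - 12) = 4*(-17) = -68)
g = -2697/2840 (g = -47*1/40 - 48*(-1/213) = -47/40 + 16/71 = -2697/2840 ≈ -0.94965)
k = -3/68 (k = -63/(-3*(-68)*7) = -63/(204*7) = -63/1428 = -63*1/1428 = -3/68 ≈ -0.044118)
g + k = -2697/2840 - 3/68 = -47979/48280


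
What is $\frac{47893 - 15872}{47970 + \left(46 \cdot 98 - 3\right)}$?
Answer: $\frac{32021}{52475} \approx 0.61021$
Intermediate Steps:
$\frac{47893 - 15872}{47970 + \left(46 \cdot 98 - 3\right)} = \frac{32021}{47970 + \left(4508 - 3\right)} = \frac{32021}{47970 + 4505} = \frac{32021}{52475}$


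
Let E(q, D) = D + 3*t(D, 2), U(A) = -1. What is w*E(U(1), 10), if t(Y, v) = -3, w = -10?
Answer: -10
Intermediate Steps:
E(q, D) = -9 + D (E(q, D) = D + 3*(-3) = D - 9 = -9 + D)
w*E(U(1), 10) = -10*(-9 + 10) = -10*1 = -10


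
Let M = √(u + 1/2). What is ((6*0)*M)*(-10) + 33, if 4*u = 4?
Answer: 33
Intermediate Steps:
u = 1 (u = (¼)*4 = 1)
M = √6/2 (M = √(1 + 1/2) = √(1 + ½) = √(3/2) = √6/2 ≈ 1.2247)
((6*0)*M)*(-10) + 33 = ((6*0)*(√6/2))*(-10) + 33 = (0*(√6/2))*(-10) + 33 = 0*(-10) + 33 = 0 + 33 = 33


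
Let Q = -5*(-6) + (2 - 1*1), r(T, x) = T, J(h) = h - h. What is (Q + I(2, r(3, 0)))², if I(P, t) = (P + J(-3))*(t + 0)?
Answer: 1369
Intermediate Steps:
J(h) = 0
I(P, t) = P*t (I(P, t) = (P + 0)*(t + 0) = P*t)
Q = 31 (Q = 30 + (2 - 1) = 30 + 1 = 31)
(Q + I(2, r(3, 0)))² = (31 + 2*3)² = (31 + 6)² = 37² = 1369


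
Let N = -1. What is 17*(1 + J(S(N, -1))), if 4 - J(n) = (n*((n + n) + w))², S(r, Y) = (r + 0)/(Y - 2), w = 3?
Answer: 4828/81 ≈ 59.605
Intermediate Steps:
S(r, Y) = r/(-2 + Y)
J(n) = 4 - n²*(3 + 2*n)² (J(n) = 4 - (n*((n + n) + 3))² = 4 - (n*(2*n + 3))² = 4 - (n*(3 + 2*n))² = 4 - n²*(3 + 2*n)²)
17*(1 + J(S(N, -1))) = 17*(1 + (4 - (-1/(-2 - 1))²*(3 + 2*(-1/(-2 - 1)))²)) = 17*(1 + (4 - (-1/(-3))²*(3 + 2*(-1/(-3)))²)) = 17*(1 + (4 - (-1*(-⅓))²*(3 + 2*(-1*(-⅓)))²)) = 17*(1 + (4 - (⅓)²*(3 + 2*(⅓))²)) = 17*(1 + (4 - 1*⅑*(3 + ⅔)²)) = 17*(1 + (4 - 1*⅑*(11/3)²)) = 17*(1 + (4 - 1*⅑*121/9)) = 17*(1 + (4 - 121/81)) = 17*(1 + 203/81) = 17*(284/81) = 4828/81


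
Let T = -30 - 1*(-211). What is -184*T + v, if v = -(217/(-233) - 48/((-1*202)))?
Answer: -783726707/23533 ≈ -33303.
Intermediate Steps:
T = 181 (T = -30 + 211 = 181)
v = 16325/23533 (v = -(217*(-1/233) - 48/(-202)) = -(-217/233 - 48*(-1/202)) = -(-217/233 + 24/101) = -1*(-16325/23533) = 16325/23533 ≈ 0.69371)
-184*T + v = -184*181 + 16325/23533 = -33304 + 16325/23533 = -783726707/23533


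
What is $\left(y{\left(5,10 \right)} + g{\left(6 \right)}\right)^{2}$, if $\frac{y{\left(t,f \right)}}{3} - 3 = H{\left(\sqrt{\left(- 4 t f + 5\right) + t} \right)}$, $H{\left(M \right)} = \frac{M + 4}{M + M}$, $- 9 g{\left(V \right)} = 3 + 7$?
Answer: $\frac{2707463}{30780} - \frac{169 i \sqrt{190}}{285} \approx 87.962 - 8.1737 i$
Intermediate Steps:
$g{\left(V \right)} = - \frac{10}{9}$ ($g{\left(V \right)} = - \frac{3 + 7}{9} = \left(- \frac{1}{9}\right) 10 = - \frac{10}{9}$)
$H{\left(M \right)} = \frac{4 + M}{2 M}$
$y{\left(t,f \right)} = 9 + \frac{3 \left(4 + \sqrt{5 + t - 4 f t}\right)}{2 \sqrt{5 + t - 4 f t}}$ ($y{\left(t,f \right)} = 9 + 3 \frac{4 + \sqrt{\left(- 4 t f + 5\right) + t}}{2 \sqrt{\left(- 4 t f + 5\right) + t}} = 9 + 3 \frac{4 + \sqrt{\left(- 4 f t + 5\right) + t}}{2 \sqrt{\left(- 4 f t + 5\right) + t}} = 9 + 3 \frac{4 + \sqrt{\left(5 - 4 f t\right) + t}}{2 \sqrt{\left(5 - 4 f t\right) + t}} = 9 + 3 \frac{4 + \sqrt{5 + t - 4 f t}}{2 \sqrt{5 + t - 4 f t}} = 9 + \frac{3 \left(4 + \sqrt{5 + t - 4 f t}\right)}{2 \sqrt{5 + t - 4 f t}}$)
$\left(y{\left(5,10 \right)} + g{\left(6 \right)}\right)^{2} = \left(\left(\frac{21}{2} + \frac{6}{\sqrt{5 + 5 - 40 \cdot 5}}\right) - \frac{10}{9}\right)^{2} = \left(\left(\frac{21}{2} + \frac{6}{\sqrt{5 + 5 - 200}}\right) - \frac{10}{9}\right)^{2} = \left(\left(\frac{21}{2} + \frac{6}{i \sqrt{190}}\right) - \frac{10}{9}\right)^{2} = \left(\left(\frac{21}{2} + 6 \left(- \frac{i \sqrt{190}}{190}\right)\right) - \frac{10}{9}\right)^{2} = \left(\left(\frac{21}{2} - \frac{3 i \sqrt{190}}{95}\right) - \frac{10}{9}\right)^{2} = \left(\frac{169}{18} - \frac{3 i \sqrt{190}}{95}\right)^{2}$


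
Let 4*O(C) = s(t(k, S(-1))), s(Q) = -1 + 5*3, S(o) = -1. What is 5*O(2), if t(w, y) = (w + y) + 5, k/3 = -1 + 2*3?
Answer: 35/2 ≈ 17.500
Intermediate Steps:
k = 15 (k = 3*(-1 + 2*3) = 3*(-1 + 6) = 3*5 = 15)
t(w, y) = 5 + w + y
s(Q) = 14 (s(Q) = -1 + 15 = 14)
O(C) = 7/2 (O(C) = (¼)*14 = 7/2)
5*O(2) = 5*(7/2) = 35/2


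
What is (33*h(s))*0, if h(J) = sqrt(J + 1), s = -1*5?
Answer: 0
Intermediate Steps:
s = -5
h(J) = sqrt(1 + J)
(33*h(s))*0 = (33*sqrt(1 - 5))*0 = (33*sqrt(-4))*0 = (33*(2*I))*0 = (66*I)*0 = 0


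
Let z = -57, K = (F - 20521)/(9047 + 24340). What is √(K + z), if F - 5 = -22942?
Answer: I*√7220929231/11129 ≈ 7.6356*I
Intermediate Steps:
F = -22937 (F = 5 - 22942 = -22937)
K = -14486/11129 (K = (-22937 - 20521)/(9047 + 24340) = -43458/33387 = -43458*1/33387 = -14486/11129 ≈ -1.3016)
√(K + z) = √(-14486/11129 - 57) = √(-648839/11129) = I*√7220929231/11129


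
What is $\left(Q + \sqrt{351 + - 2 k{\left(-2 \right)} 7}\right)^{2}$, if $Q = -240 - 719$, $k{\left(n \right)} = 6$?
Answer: $\left(959 - \sqrt{267}\right)^{2} \approx 8.8861 \cdot 10^{5}$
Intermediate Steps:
$Q = -959$
$\left(Q + \sqrt{351 + - 2 k{\left(-2 \right)} 7}\right)^{2} = \left(-959 + \sqrt{351 + \left(-2\right) 6 \cdot 7}\right)^{2} = \left(-959 + \sqrt{351 - 84}\right)^{2} = \left(-959 + \sqrt{267}\right)^{2}$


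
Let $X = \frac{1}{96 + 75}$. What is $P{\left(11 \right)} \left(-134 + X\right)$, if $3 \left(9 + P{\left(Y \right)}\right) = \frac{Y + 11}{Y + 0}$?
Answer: $\frac{572825}{513} \approx 1116.6$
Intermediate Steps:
$P{\left(Y \right)} = -9 + \frac{11 + Y}{3 Y}$ ($P{\left(Y \right)} = -9 + \frac{\left(Y + 11\right) \frac{1}{Y + 0}}{3} = -9 + \frac{\left(11 + Y\right) \frac{1}{Y}}{3} = -9 + \frac{\frac{1}{Y} \left(11 + Y\right)}{3} = -9 + \frac{11 + Y}{3 Y}$)
$X = \frac{1}{171} \approx 0.005848$
$P{\left(11 \right)} \left(-134 + X\right) = \frac{11 - 286}{3 \cdot 11} \left(-134 + \frac{1}{171}\right) = \frac{1}{3} \cdot \frac{1}{11} \left(11 - 286\right) \left(- \frac{22913}{171}\right) = \frac{1}{3} \cdot \frac{1}{11} \left(-275\right) \left(- \frac{22913}{171}\right) = \left(- \frac{25}{3}\right) \left(- \frac{22913}{171}\right) = \frac{572825}{513}$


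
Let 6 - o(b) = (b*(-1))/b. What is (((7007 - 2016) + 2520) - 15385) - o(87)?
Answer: -7881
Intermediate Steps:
o(b) = 7 (o(b) = 6 - b*(-1)/b = 6 - (-b)/b = 6 - 1*(-1) = 6 + 1 = 7)
(((7007 - 2016) + 2520) - 15385) - o(87) = (((7007 - 2016) + 2520) - 15385) - 1*7 = ((4991 + 2520) - 15385) - 7 = (7511 - 15385) - 7 = -7874 - 7 = -7881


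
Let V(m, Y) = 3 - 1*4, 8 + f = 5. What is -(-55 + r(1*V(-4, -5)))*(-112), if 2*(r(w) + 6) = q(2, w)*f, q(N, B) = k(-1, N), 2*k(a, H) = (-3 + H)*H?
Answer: -6664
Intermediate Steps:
f = -3 (f = -8 + 5 = -3)
k(a, H) = H*(-3 + H)/2 (k(a, H) = ((-3 + H)*H)/2 = (H*(-3 + H))/2 = H*(-3 + H)/2)
q(N, B) = N*(-3 + N)/2
V(m, Y) = -1 (V(m, Y) = 3 - 4 = -1)
r(w) = -9/2 (r(w) = -6 + (((½)*2*(-3 + 2))*(-3))/2 = -6 + (((½)*2*(-1))*(-3))/2 = -6 + (-1*(-3))/2 = -6 + (½)*3 = -6 + 3/2 = -9/2)
-(-55 + r(1*V(-4, -5)))*(-112) = -(-55 - 9/2)*(-112) = -(-119)*(-112)/2 = -1*6664 = -6664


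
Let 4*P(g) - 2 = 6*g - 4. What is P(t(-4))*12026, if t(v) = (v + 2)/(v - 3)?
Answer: -859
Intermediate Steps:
t(v) = (2 + v)/(-3 + v)
P(g) = -½ + 3*g/2 (P(g) = ½ + (6*g - 4)/4 = ½ + (-4 + 6*g)/4 = ½ + (-1 + 3*g/2) = -½ + 3*g/2)
P(t(-4))*12026 = (-½ + 3*((2 - 4)/(-3 - 4))/2)*12026 = (-½ + 3*(-2/(-7))/2)*12026 = (-½ + 3*(-⅐*(-2))/2)*12026 = (-½ + (3/2)*(2/7))*12026 = (-½ + 3/7)*12026 = -1/14*12026 = -859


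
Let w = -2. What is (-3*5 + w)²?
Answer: 289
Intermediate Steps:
(-3*5 + w)² = (-3*5 - 2)² = (-15 - 2)² = (-17)² = 289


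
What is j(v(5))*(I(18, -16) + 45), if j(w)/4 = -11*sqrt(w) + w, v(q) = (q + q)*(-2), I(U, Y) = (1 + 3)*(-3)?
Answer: -2640 - 2904*I*sqrt(5) ≈ -2640.0 - 6493.5*I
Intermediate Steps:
I(U, Y) = -12 (I(U, Y) = 4*(-3) = -12)
v(q) = -4*q (v(q) = (2*q)*(-2) = -4*q)
j(w) = -44*sqrt(w) + 4*w (j(w) = 4*(-11*sqrt(w) + w) = 4*(w - 11*sqrt(w)) = -44*sqrt(w) + 4*w)
j(v(5))*(I(18, -16) + 45) = (-44*2*I*sqrt(5) + 4*(-4*5))*(-12 + 45) = (-88*I*sqrt(5) + 4*(-20))*33 = (-88*I*sqrt(5) - 80)*33 = (-80 - 88*I*sqrt(5))*33 = -2640 - 2904*I*sqrt(5)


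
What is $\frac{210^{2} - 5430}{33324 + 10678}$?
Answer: $\frac{19335}{22001} \approx 0.87882$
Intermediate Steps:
$\frac{210^{2} - 5430}{33324 + 10678} = \frac{44100 - 5430}{44002} = 38670 \cdot \frac{1}{44002} = \frac{19335}{22001}$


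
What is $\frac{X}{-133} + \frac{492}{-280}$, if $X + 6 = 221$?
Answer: $- \frac{641}{190} \approx -3.3737$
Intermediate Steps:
$X = 215$ ($X = -6 + 221 = 215$)
$\frac{X}{-133} + \frac{492}{-280} = \frac{215}{-133} + \frac{492}{-280} = 215 \left(- \frac{1}{133}\right) + 492 \left(- \frac{1}{280}\right) = - \frac{215}{133} - \frac{123}{70} = - \frac{641}{190}$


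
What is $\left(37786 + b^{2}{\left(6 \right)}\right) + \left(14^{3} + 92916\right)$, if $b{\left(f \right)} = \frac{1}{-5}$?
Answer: $\frac{3336151}{25} \approx 1.3345 \cdot 10^{5}$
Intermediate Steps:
$b{\left(f \right)} = - \frac{1}{5}$
$\left(37786 + b^{2}{\left(6 \right)}\right) + \left(14^{3} + 92916\right) = \left(37786 + \left(- \frac{1}{5}\right)^{2}\right) + \left(14^{3} + 92916\right) = \left(37786 + \frac{1}{25}\right) + \left(2744 + 92916\right) = \frac{944651}{25} + 95660 = \frac{3336151}{25}$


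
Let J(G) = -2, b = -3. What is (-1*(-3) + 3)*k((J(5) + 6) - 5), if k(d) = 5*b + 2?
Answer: -78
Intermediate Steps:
k(d) = -13 (k(d) = 5*(-3) + 2 = -15 + 2 = -13)
(-1*(-3) + 3)*k((J(5) + 6) - 5) = (-1*(-3) + 3)*(-13) = (3 + 3)*(-13) = 6*(-13) = -78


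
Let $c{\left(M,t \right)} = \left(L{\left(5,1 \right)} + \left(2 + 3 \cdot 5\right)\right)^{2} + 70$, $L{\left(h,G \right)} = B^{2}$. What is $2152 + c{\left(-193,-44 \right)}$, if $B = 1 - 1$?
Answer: $2511$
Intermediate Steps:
$B = 0$
$L{\left(h,G \right)} = 0$ ($L{\left(h,G \right)} = 0^{2} = 0$)
$c{\left(M,t \right)} = 359$ ($c{\left(M,t \right)} = \left(0 + \left(2 + 3 \cdot 5\right)\right)^{2} + 70 = \left(0 + \left(2 + 15\right)\right)^{2} + 70 = \left(0 + 17\right)^{2} + 70 = 17^{2} + 70 = 289 + 70 = 359$)
$2152 + c{\left(-193,-44 \right)} = 2152 + 359 = 2511$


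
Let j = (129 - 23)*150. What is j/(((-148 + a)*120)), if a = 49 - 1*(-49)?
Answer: -53/20 ≈ -2.6500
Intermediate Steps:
a = 98 (a = 49 + 49 = 98)
j = 15900 (j = 106*150 = 15900)
j/(((-148 + a)*120)) = 15900/(((-148 + 98)*120)) = 15900/((-50*120)) = 15900/(-6000) = 15900*(-1/6000) = -53/20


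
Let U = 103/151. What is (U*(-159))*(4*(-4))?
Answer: 262032/151 ≈ 1735.3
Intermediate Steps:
U = 103/151 (U = 103*(1/151) = 103/151 ≈ 0.68212)
(U*(-159))*(4*(-4)) = ((103/151)*(-159))*(4*(-4)) = -16377/151*(-16) = 262032/151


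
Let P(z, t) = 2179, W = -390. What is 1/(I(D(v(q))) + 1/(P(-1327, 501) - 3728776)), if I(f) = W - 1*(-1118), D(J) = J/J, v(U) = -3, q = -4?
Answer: 3726597/2712962615 ≈ 0.0013736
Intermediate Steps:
D(J) = 1
I(f) = 728 (I(f) = -390 - 1*(-1118) = -390 + 1118 = 728)
1/(I(D(v(q))) + 1/(P(-1327, 501) - 3728776)) = 1/(728 + 1/(2179 - 3728776)) = 1/(728 + 1/(-3726597)) = 1/(728 - 1/3726597) = 1/(2712962615/3726597) = 3726597/2712962615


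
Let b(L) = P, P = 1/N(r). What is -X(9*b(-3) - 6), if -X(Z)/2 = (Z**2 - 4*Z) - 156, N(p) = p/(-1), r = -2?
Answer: -591/2 ≈ -295.50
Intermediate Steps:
N(p) = -p (N(p) = p*(-1) = -p)
P = 1/2 (P = 1/(-1*(-2)) = 1/2 ≈ 0.50000)
b(L) = 1/2
X(Z) = 312 - 2*Z**2 + 8*Z (X(Z) = -2*((Z**2 - 4*Z) - 156) = -2*(-156 + Z**2 - 4*Z) = 312 - 2*Z**2 + 8*Z)
-X(9*b(-3) - 6) = -(312 - 2*(9*(1/2) - 6)**2 + 8*(9*(1/2) - 6)) = -(312 - 2*(9/2 - 6)**2 + 8*(9/2 - 6)) = -(312 - 2*(-3/2)**2 + 8*(-3/2)) = -(312 - 2*9/4 - 12) = -(312 - 9/2 - 12) = -1*591/2 = -591/2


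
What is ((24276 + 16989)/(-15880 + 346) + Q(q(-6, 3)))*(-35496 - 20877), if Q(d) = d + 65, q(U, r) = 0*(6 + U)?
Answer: -6066016665/1726 ≈ -3.5145e+6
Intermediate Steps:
q(U, r) = 0
Q(d) = 65 + d
((24276 + 16989)/(-15880 + 346) + Q(q(-6, 3)))*(-35496 - 20877) = ((24276 + 16989)/(-15880 + 346) + (65 + 0))*(-35496 - 20877) = (41265/(-15534) + 65)*(-56373) = (41265*(-1/15534) + 65)*(-56373) = (-4585/1726 + 65)*(-56373) = (107605/1726)*(-56373) = -6066016665/1726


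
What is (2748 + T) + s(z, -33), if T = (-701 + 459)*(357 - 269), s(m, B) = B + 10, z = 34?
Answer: -18571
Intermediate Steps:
s(m, B) = 10 + B
T = -21296 (T = -242*88 = -21296)
(2748 + T) + s(z, -33) = (2748 - 21296) + (10 - 33) = -18548 - 23 = -18571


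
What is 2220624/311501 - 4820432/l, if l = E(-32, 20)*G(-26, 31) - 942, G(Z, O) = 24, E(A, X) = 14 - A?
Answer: -750604823672/25231581 ≈ -29749.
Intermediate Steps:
l = 162 (l = (14 - 1*(-32))*24 - 942 = (14 + 32)*24 - 942 = 46*24 - 942 = 1104 - 942 = 162)
2220624/311501 - 4820432/l = 2220624/311501 - 4820432/162 = 2220624*(1/311501) - 4820432*1/162 = 2220624/311501 - 2410216/81 = -750604823672/25231581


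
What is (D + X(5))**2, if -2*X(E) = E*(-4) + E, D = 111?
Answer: 56169/4 ≈ 14042.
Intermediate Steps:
X(E) = 3*E/2 (X(E) = -(E*(-4) + E)/2 = -(-4*E + E)/2 = -(-3)*E/2 = 3*E/2)
(D + X(5))**2 = (111 + (3/2)*5)**2 = (111 + 15/2)**2 = (237/2)**2 = 56169/4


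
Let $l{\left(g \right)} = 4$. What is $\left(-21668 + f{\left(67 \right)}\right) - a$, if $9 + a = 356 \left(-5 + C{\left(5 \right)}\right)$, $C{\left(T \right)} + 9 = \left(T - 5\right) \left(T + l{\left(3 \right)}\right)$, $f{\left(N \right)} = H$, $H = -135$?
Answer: $-16810$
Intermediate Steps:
$f{\left(N \right)} = -135$
$C{\left(T \right)} = -9 + \left(-5 + T\right) \left(4 + T\right)$ ($C{\left(T \right)} = -9 + \left(T - 5\right) \left(T + 4\right) = -9 + \left(-5 + T\right) \left(4 + T\right)$)
$a = -4993$ ($a = -9 + 356 \left(-5 - \left(34 - 25\right)\right) = -9 + 356 \left(-5 - 9\right) = -9 + 356 \left(-14\right) = -9 - 4984 = -4993$)
$\left(-21668 + f{\left(67 \right)}\right) - a = \left(-21668 - 135\right) - -4993 = -21803 + 4993 = -16810$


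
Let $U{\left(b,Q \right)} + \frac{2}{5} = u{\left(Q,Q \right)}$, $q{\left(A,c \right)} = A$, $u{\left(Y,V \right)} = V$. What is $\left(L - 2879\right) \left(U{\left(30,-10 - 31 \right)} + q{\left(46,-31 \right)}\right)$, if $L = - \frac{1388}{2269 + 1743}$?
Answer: $- \frac{66423632}{5015} \approx -13245.0$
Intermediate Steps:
$U{\left(b,Q \right)} = - \frac{2}{5} + Q$
$L = - \frac{347}{1003}$ ($L = - \frac{1388}{4012} = \left(-1388\right) \frac{1}{4012} = - \frac{347}{1003} \approx -0.34596$)
$\left(L - 2879\right) \left(U{\left(30,-10 - 31 \right)} + q{\left(46,-31 \right)}\right) = \left(- \frac{347}{1003} - 2879\right) \left(\left(- \frac{2}{5} - 41\right) + 46\right) = - \frac{2887984 \left(\left(- \frac{2}{5} - 41\right) + 46\right)}{1003} = - \frac{2887984 \left(- \frac{207}{5} + 46\right)}{1003} = \left(- \frac{2887984}{1003}\right) \frac{23}{5} = - \frac{66423632}{5015}$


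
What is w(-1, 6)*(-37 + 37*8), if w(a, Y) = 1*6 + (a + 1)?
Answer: 1554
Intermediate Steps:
w(a, Y) = 7 + a (w(a, Y) = 6 + (1 + a) = 7 + a)
w(-1, 6)*(-37 + 37*8) = (7 - 1)*(-37 + 37*8) = 6*(-37 + 296) = 6*259 = 1554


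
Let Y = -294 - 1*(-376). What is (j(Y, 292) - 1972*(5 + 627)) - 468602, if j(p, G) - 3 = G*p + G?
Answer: -1690667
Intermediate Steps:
Y = 82 (Y = -294 + 376 = 82)
j(p, G) = 3 + G + G*p (j(p, G) = 3 + (G*p + G) = 3 + (G + G*p) = 3 + G + G*p)
(j(Y, 292) - 1972*(5 + 627)) - 468602 = ((3 + 292 + 292*82) - 1972*(5 + 627)) - 468602 = ((3 + 292 + 23944) - 1972*632) - 468602 = (24239 - 1246304) - 468602 = -1222065 - 468602 = -1690667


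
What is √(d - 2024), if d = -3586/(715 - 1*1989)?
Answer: 153*I*√715/91 ≈ 44.958*I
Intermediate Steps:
d = 1793/637 (d = -3586/(715 - 1989) = -3586/(-1274) = -3586*(-1/1274) = 1793/637 ≈ 2.8148)
√(d - 2024) = √(1793/637 - 2024) = √(-1287495/637) = 153*I*√715/91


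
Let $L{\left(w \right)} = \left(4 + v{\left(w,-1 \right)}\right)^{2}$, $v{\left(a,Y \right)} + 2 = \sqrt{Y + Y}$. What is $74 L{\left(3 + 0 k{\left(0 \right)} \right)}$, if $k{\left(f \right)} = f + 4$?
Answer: $148 + 296 i \sqrt{2} \approx 148.0 + 418.61 i$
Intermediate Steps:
$k{\left(f \right)} = 4 + f$
$v{\left(a,Y \right)} = -2 + \sqrt{2} \sqrt{Y}$ ($v{\left(a,Y \right)} = -2 + \sqrt{Y + Y} = -2 + \sqrt{2 Y} = -2 + \sqrt{2} \sqrt{Y}$)
$L{\left(w \right)} = \left(2 + i \sqrt{2}\right)^{2}$ ($L{\left(w \right)} = \left(4 - \left(2 - \sqrt{2} \sqrt{-1}\right)\right)^{2} = \left(4 - \left(2 - \sqrt{2} i\right)\right)^{2} = \left(4 - \left(2 - i \sqrt{2}\right)\right)^{2} = \left(2 + i \sqrt{2}\right)^{2}$)
$74 L{\left(3 + 0 k{\left(0 \right)} \right)} = 74 \left(2 + i \sqrt{2}\right)^{2}$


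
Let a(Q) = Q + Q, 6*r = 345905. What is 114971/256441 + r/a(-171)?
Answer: -88468303613/526216932 ≈ -168.12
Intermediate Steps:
r = 345905/6 (r = (⅙)*345905 = 345905/6 ≈ 57651.)
a(Q) = 2*Q
114971/256441 + r/a(-171) = 114971/256441 + 345905/(6*((2*(-171)))) = 114971*(1/256441) + (345905/6)/(-342) = 114971/256441 + (345905/6)*(-1/342) = 114971/256441 - 345905/2052 = -88468303613/526216932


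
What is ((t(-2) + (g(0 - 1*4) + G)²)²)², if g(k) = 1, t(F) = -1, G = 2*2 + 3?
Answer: 15752961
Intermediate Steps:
G = 7 (G = 4 + 3 = 7)
((t(-2) + (g(0 - 1*4) + G)²)²)² = ((-1 + (1 + 7)²)²)² = ((-1 + 8²)²)² = ((-1 + 64)²)² = (63²)² = 3969² = 15752961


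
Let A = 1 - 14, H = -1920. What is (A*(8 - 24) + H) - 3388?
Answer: -5100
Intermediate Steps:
A = -13
(A*(8 - 24) + H) - 3388 = (-13*(8 - 24) - 1920) - 3388 = (-13*(-16) - 1920) - 3388 = (208 - 1920) - 3388 = -1712 - 3388 = -5100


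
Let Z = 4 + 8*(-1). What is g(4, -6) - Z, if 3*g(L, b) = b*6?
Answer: -8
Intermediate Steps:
Z = -4 (Z = 4 - 8 = -4)
g(L, b) = 2*b (g(L, b) = (b*6)/3 = (6*b)/3 = 2*b)
g(4, -6) - Z = 2*(-6) - 1*(-4) = -12 + 4 = -8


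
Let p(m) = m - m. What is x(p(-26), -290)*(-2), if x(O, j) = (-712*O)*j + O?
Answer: 0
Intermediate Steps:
p(m) = 0
x(O, j) = O - 712*O*j (x(O, j) = -712*O*j + O = O - 712*O*j)
x(p(-26), -290)*(-2) = (0*(1 - 712*(-290)))*(-2) = (0*(1 + 206480))*(-2) = (0*206481)*(-2) = 0*(-2) = 0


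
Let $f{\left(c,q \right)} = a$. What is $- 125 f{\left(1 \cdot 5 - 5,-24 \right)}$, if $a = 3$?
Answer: $-375$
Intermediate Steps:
$f{\left(c,q \right)} = 3$
$- 125 f{\left(1 \cdot 5 - 5,-24 \right)} = \left(-125\right) 3 = -375$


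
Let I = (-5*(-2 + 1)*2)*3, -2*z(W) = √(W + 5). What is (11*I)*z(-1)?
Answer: -330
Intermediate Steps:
z(W) = -√(5 + W)/2 (z(W) = -√(W + 5)/2 = -√(5 + W)/2)
I = 30 (I = (-5*(-1)*2)*3 = (5*2)*3 = 10*3 = 30)
(11*I)*z(-1) = (11*30)*(-√(5 - 1)/2) = 330*(-√4/2) = 330*(-½*2) = 330*(-1) = -330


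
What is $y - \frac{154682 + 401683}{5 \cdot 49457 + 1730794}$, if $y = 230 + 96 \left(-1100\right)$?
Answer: $- \frac{208430740595}{1978079} \approx -1.0537 \cdot 10^{5}$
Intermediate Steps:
$y = -105370$ ($y = 230 - 105600 = -105370$)
$y - \frac{154682 + 401683}{5 \cdot 49457 + 1730794} = -105370 - \frac{154682 + 401683}{5 \cdot 49457 + 1730794} = -105370 - \frac{556365}{247285 + 1730794} = -105370 - \frac{556365}{1978079} = - \frac{208430740595}{1978079}$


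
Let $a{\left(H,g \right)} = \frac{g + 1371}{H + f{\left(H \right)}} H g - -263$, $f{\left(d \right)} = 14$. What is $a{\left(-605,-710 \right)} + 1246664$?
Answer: $\frac{453001307}{591} \approx 7.665 \cdot 10^{5}$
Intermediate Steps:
$a{\left(H,g \right)} = 263 + \frac{H g \left(1371 + g\right)}{14 + H}$ ($a{\left(H,g \right)} = \frac{g + 1371}{H + 14} H g - -263 = \frac{1371 + g}{14 + H} H g + 263 = \frac{H \left(1371 + g\right)}{14 + H} g + 263 = \frac{H g \left(1371 + g\right)}{14 + H} + 263 = 263 + \frac{H g \left(1371 + g\right)}{14 + H}$)
$a{\left(-605,-710 \right)} + 1246664 = \frac{3682 + 263 \left(-605\right) - 605 \left(-710\right)^{2} + 1371 \left(-605\right) \left(-710\right)}{14 - 605} + 1246664 = \frac{3682 - 159115 - 304980500 + 588913050}{-591} + 1246664 = - \frac{3682 - 159115 - 304980500 + 588913050}{591} + 1246664 = \left(- \frac{1}{591}\right) 283777117 + 1246664 = - \frac{283777117}{591} + 1246664 = \frac{453001307}{591}$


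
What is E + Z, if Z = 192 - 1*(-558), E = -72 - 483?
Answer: 195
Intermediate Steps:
E = -555
Z = 750 (Z = 192 + 558 = 750)
E + Z = -555 + 750 = 195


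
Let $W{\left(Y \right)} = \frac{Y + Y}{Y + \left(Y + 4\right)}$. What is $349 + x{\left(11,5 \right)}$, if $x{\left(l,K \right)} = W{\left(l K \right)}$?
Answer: $\frac{19948}{57} \approx 349.96$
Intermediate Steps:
$W{\left(Y \right)} = \frac{2 Y}{4 + 2 Y}$ ($W{\left(Y \right)} = \frac{2 Y}{Y + \left(4 + Y\right)} = \frac{2 Y}{4 + 2 Y}$)
$x{\left(l,K \right)} = \frac{K l}{2 + K l}$ ($x{\left(l,K \right)} = \frac{l K}{2 + l K} = \frac{K l}{2 + K l}$)
$349 + x{\left(11,5 \right)} = 349 + 5 \cdot 11 \frac{1}{2 + 5 \cdot 11} = 349 + 5 \cdot 11 \frac{1}{2 + 55} = 349 + 5 \cdot 11 \cdot \frac{1}{57} = 349 + \frac{55}{57} = \frac{19948}{57}$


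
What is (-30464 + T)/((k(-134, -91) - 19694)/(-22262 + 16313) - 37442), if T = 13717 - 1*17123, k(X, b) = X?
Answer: 20149263/22272263 ≈ 0.90468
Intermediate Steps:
T = -3406 (T = 13717 - 17123 = -3406)
(-30464 + T)/((k(-134, -91) - 19694)/(-22262 + 16313) - 37442) = (-30464 - 3406)/((-134 - 19694)/(-22262 + 16313) - 37442) = -33870/(-19828/(-5949) - 37442) = -33870/(-19828*(-1/5949) - 37442) = -33870/(19828/5949 - 37442) = -33870/(-222722630/5949) = -33870*(-5949/222722630) = 20149263/22272263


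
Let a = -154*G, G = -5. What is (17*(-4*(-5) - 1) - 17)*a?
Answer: 235620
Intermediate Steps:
a = 770 (a = -154*(-5) = 770)
(17*(-4*(-5) - 1) - 17)*a = (17*(-4*(-5) - 1) - 17)*770 = (17*(20 - 1) - 17)*770 = (17*19 - 17)*770 = (323 - 17)*770 = 306*770 = 235620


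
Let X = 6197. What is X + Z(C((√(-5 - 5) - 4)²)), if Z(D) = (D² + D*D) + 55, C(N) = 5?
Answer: 6302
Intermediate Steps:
Z(D) = 55 + 2*D² (Z(D) = (D² + D²) + 55 = 2*D² + 55 = 55 + 2*D²)
X + Z(C((√(-5 - 5) - 4)²)) = 6197 + (55 + 2*5²) = 6197 + (55 + 2*25) = 6197 + (55 + 50) = 6197 + 105 = 6302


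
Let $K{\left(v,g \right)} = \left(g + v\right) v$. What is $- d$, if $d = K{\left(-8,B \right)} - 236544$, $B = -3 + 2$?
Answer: $236472$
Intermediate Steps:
$B = -1$
$K{\left(v,g \right)} = v \left(g + v\right)$
$d = -236472$ ($d = - 8 \left(-1 - 8\right) - 236544 = \left(-8\right) \left(-9\right) - 236544 = 72 - 236544 = -236472$)
$- d = \left(-1\right) \left(-236472\right) = 236472$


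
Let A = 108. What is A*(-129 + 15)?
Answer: -12312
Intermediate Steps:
A*(-129 + 15) = 108*(-129 + 15) = 108*(-114) = -12312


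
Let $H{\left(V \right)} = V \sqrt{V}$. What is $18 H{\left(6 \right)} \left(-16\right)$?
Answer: $- 1728 \sqrt{6} \approx -4232.7$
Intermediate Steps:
$H{\left(V \right)} = V^{\frac{3}{2}}$
$18 H{\left(6 \right)} \left(-16\right) = 18 \cdot 6^{\frac{3}{2}} \left(-16\right) = 18 \cdot 6 \sqrt{6} \left(-16\right) = 108 \sqrt{6} \left(-16\right) = - 1728 \sqrt{6}$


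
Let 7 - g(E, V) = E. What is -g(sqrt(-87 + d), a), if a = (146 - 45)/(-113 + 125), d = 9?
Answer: -7 + I*sqrt(78) ≈ -7.0 + 8.8318*I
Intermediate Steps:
a = 101/12 ≈ 8.4167
g(E, V) = 7 - E
-g(sqrt(-87 + d), a) = -(7 - sqrt(-87 + 9)) = -(7 - sqrt(-78)) = -(7 - I*sqrt(78)) = -7 + I*sqrt(78)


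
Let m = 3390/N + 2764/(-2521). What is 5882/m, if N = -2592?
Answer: -6405921504/2618413 ≈ -2446.5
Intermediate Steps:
m = -2618413/1089072 (m = 3390/(-2592) + 2764/(-2521) = 3390*(-1/2592) + 2764*(-1/2521) = -565/432 - 2764/2521 = -2618413/1089072 ≈ -2.4043)
5882/m = 5882/(-2618413/1089072) = 5882*(-1089072/2618413) = -6405921504/2618413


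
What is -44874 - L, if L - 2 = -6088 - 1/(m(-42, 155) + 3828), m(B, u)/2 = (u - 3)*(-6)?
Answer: -77731151/2004 ≈ -38788.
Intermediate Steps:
m(B, u) = 36 - 12*u (m(B, u) = 2*((u - 3)*(-6)) = 2*((-3 + u)*(-6)) = 2*(18 - 6*u) = 36 - 12*u)
L = -12196345/2004 (L = 2 + (-6088 - 1/((36 - 12*155) + 3828)) = 2 + (-6088 - 1/((36 - 1860) + 3828)) = 2 + (-6088 - 1/(-1824 + 3828)) = 2 + (-6088 - 1/2004) = 2 - 12200353/2004 = -12196345/2004 ≈ -6086.0)
-44874 - L = -44874 - 1*(-12196345/2004) = -44874 + 12196345/2004 = -77731151/2004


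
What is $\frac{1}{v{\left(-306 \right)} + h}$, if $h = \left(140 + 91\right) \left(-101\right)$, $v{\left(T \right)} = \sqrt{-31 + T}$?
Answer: $- \frac{23331}{544335898} - \frac{i \sqrt{337}}{544335898} \approx -4.2861 \cdot 10^{-5} - 3.3725 \cdot 10^{-8} i$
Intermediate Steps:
$h = -23331$ ($h = 231 \left(-101\right) = -23331$)
$\frac{1}{v{\left(-306 \right)} + h} = \frac{1}{\sqrt{-31 - 306} - 23331} = \frac{1}{\sqrt{-337} - 23331} = \frac{1}{i \sqrt{337} - 23331} = \frac{1}{-23331 + i \sqrt{337}}$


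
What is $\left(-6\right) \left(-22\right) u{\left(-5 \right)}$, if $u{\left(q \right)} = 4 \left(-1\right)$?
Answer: $-528$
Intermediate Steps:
$u{\left(q \right)} = -4$
$\left(-6\right) \left(-22\right) u{\left(-5 \right)} = \left(-6\right) \left(-22\right) \left(-4\right) = 132 \left(-4\right) = -528$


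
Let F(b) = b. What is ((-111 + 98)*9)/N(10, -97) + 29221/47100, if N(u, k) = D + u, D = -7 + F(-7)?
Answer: 351724/11775 ≈ 29.870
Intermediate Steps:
D = -14 (D = -7 - 7 = -14)
N(u, k) = -14 + u
((-111 + 98)*9)/N(10, -97) + 29221/47100 = ((-111 + 98)*9)/(-14 + 10) + 29221/47100 = -13*9/(-4) + 29221*(1/47100) = -117*(-¼) + 29221/47100 = 117/4 + 29221/47100 = 351724/11775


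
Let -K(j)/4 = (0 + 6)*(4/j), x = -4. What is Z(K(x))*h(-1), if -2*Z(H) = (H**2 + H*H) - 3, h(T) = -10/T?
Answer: -5745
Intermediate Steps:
K(j) = -96/j (K(j) = -4*(0 + 6)*4/j = -24*4/j = -96/j)
Z(H) = 3/2 - H**2 (Z(H) = -((H**2 + H*H) - 3)/2 = -((H**2 + H**2) - 3)/2 = -(2*H**2 - 3)/2 = -(-3 + 2*H**2)/2 = 3/2 - H**2)
Z(K(x))*h(-1) = (3/2 - (-96/(-4))**2)*(-10/(-1)) = (3/2 - (-96*(-1/4))**2)*(-10*(-1)) = (3/2 - 1*24**2)*10 = (3/2 - 1*576)*10 = (3/2 - 576)*10 = -1149/2*10 = -5745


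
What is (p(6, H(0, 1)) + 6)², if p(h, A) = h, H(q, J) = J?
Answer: 144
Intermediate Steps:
(p(6, H(0, 1)) + 6)² = (6 + 6)² = 12² = 144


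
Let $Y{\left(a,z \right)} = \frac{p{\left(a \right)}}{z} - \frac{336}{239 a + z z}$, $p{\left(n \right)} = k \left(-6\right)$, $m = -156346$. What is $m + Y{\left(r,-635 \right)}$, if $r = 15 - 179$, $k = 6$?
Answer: $- \frac{12046893553302}{77052805} \approx -1.5635 \cdot 10^{5}$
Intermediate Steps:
$p{\left(n \right)} = -36$ ($p{\left(n \right)} = 6 \left(-6\right) = -36$)
$r = -164$
$Y{\left(a,z \right)} = - \frac{336}{z^{2} + 239 a} - \frac{36}{z}$ ($Y{\left(a,z \right)} = - \frac{36}{z} - \frac{336}{239 a + z z} = - \frac{36}{z} - \frac{336}{239 a + z^{2}} = - \frac{36}{z} - \frac{336}{z^{2} + 239 a} = - \frac{336}{z^{2} + 239 a} - \frac{36}{z}$)
$m + Y{\left(r,-635 \right)} = -156346 + \frac{12 \left(\left(-717\right) \left(-164\right) - -17780 - 3 \left(-635\right)^{2}\right)}{\left(-635\right) \left(\left(-635\right)^{2} + 239 \left(-164\right)\right)} = -156346 + 12 \left(- \frac{1}{635}\right) \frac{1}{403225 - 39196} \left(117588 + 17780 - 1209675\right) = -156346 + 12 \left(- \frac{1}{635}\right) \frac{1}{364029} \left(117588 + 17780 - 1209675\right) = -156346 + 12 \left(- \frac{1}{635}\right) \frac{1}{364029} \left(-1074307\right) = -156346 + \frac{4297228}{77052805} = - \frac{12046893553302}{77052805}$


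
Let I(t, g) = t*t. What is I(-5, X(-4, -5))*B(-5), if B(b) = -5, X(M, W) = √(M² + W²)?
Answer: -125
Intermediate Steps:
I(t, g) = t²
I(-5, X(-4, -5))*B(-5) = (-5)²*(-5) = 25*(-5) = -125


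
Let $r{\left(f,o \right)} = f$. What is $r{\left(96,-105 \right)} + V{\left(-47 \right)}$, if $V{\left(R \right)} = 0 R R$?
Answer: $96$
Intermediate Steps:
$V{\left(R \right)} = 0$ ($V{\left(R \right)} = 0 R = 0$)
$r{\left(96,-105 \right)} + V{\left(-47 \right)} = 96 + 0 = 96$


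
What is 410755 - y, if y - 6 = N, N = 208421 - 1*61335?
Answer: 263663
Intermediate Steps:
N = 147086 (N = 208421 - 61335 = 147086)
y = 147092 (y = 6 + 147086 = 147092)
410755 - y = 410755 - 1*147092 = 410755 - 147092 = 263663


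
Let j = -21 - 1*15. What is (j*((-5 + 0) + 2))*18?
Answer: 1944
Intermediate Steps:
j = -36 (j = -21 - 15 = -36)
(j*((-5 + 0) + 2))*18 = -36*((-5 + 0) + 2)*18 = -36*(-5 + 2)*18 = -36*(-3)*18 = 108*18 = 1944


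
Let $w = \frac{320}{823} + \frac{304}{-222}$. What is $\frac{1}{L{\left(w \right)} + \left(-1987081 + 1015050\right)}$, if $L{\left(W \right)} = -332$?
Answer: $- \frac{1}{972363} \approx -1.0284 \cdot 10^{-6}$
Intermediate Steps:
$w = - \frac{89576}{91353}$ ($w = 320 \cdot \frac{1}{823} + 304 \left(- \frac{1}{222}\right) = \frac{320}{823} - \frac{152}{111} = - \frac{89576}{91353} \approx -0.98055$)
$\frac{1}{L{\left(w \right)} + \left(-1987081 + 1015050\right)} = \frac{1}{-332 + \left(-1987081 + 1015050\right)} = \frac{1}{-332 - 972031} = \frac{1}{-972363} = - \frac{1}{972363}$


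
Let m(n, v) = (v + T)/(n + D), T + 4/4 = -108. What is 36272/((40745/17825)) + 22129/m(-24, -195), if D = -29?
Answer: 48867591433/2477296 ≈ 19726.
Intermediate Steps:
T = -109 (T = -1 - 108 = -109)
m(n, v) = (-109 + v)/(-29 + n) (m(n, v) = (v - 109)/(n - 29) = (-109 + v)/(-29 + n))
36272/((40745/17825)) + 22129/m(-24, -195) = 36272/((40745/17825)) + 22129/(((-109 - 195)/(-29 - 24))) = 36272/((40745*(1/17825))) + 22129/((-304/(-53))) = 36272/(8149/3565) + 22129/((-1/53*(-304))) = 36272*(3565/8149) + 22129/(304/53) = 129309680/8149 + 22129*(53/304) = 129309680/8149 + 1172837/304 = 48867591433/2477296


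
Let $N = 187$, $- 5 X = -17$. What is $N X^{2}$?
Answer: $\frac{54043}{25} \approx 2161.7$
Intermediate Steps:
$X = \frac{17}{5}$ ($X = \left(- \frac{1}{5}\right) \left(-17\right) = \frac{17}{5} \approx 3.4$)
$N X^{2} = 187 \left(\frac{17}{5}\right)^{2} = 187 \cdot \frac{289}{25} = \frac{54043}{25}$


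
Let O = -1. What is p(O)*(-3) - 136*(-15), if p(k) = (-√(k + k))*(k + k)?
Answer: 2040 - 6*I*√2 ≈ 2040.0 - 8.4853*I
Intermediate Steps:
p(k) = -2*√2*k^(3/2) (p(k) = (-√(2*k))*(2*k) = (-√2*√k)*(2*k) = -2*√2*k^(3/2))
p(O)*(-3) - 136*(-15) = -2*√2*(-1)^(3/2)*(-3) - 136*(-15) = -2*√2*(-I)*(-3) + 2040 = (2*I*√2)*(-3) + 2040 = -6*I*√2 + 2040 = 2040 - 6*I*√2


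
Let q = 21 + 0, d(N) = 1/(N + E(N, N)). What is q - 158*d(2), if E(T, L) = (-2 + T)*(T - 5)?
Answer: -58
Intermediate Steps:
E(T, L) = (-5 + T)*(-2 + T) (E(T, L) = (-2 + T)*(-5 + T) = (-5 + T)*(-2 + T))
d(N) = 1/(10 + N² - 6*N) (d(N) = 1/(N + (10 + N² - 7*N)) = 1/(10 + N² - 6*N))
q = 21
q - 158*d(2) = 21 - 158/(10 + 2² - 6*2) = 21 - 158/(10 + 4 - 12) = 21 - 158/2 = 21 - 158*½ = 21 - 79 = -58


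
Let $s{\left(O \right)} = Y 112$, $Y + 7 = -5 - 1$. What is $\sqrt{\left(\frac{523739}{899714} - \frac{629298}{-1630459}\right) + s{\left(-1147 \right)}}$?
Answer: $\frac{i \sqrt{3131131029519605103877212258}}{1466946788726} \approx 38.145 i$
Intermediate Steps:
$Y = -13$ ($Y = -7 - 6 = -13$)
$s{\left(O \right)} = -1456$ ($s{\left(O \right)} = \left(-13\right) 112 = -1456$)
$\sqrt{\left(\frac{523739}{899714} - \frac{629298}{-1630459}\right) + s{\left(-1147 \right)}} = \sqrt{\left(\frac{523739}{899714} - \frac{629298}{-1630459}\right) - 1456} = \sqrt{\left(523739 \cdot \frac{1}{899714} - - \frac{629298}{1630459}\right) - 1456} = \sqrt{\left(\frac{523739}{899714} + \frac{629298}{1630459}\right) - 1456} = \sqrt{\frac{1420123186973}{1466946788726} - 1456} = \sqrt{- \frac{2134454401198083}{1466946788726}} = \frac{i \sqrt{3131131029519605103877212258}}{1466946788726}$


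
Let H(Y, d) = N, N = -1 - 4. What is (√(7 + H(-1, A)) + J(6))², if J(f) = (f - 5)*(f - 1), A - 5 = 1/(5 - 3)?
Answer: (5 + √2)² ≈ 41.142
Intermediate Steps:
A = 11/2 (A = 5 + 1/(5 - 3) = 5 + 1/2 = 5 + ½ = 11/2 ≈ 5.5000)
N = -5
H(Y, d) = -5
J(f) = (-1 + f)*(-5 + f) (J(f) = (-5 + f)*(-1 + f) = (-1 + f)*(-5 + f))
(√(7 + H(-1, A)) + J(6))² = (√(7 - 5) + (5 + 6² - 6*6))² = (√2 + (5 + 36 - 36))² = (√2 + 5)² = (5 + √2)²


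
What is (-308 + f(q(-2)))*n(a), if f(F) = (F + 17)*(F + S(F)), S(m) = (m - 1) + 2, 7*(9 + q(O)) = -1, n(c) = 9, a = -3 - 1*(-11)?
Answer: -195723/49 ≈ -3994.3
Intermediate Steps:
a = 8 (a = -3 + 11 = 8)
q(O) = -64/7 (q(O) = -9 + (⅐)*(-1) = -9 - ⅐ = -64/7)
S(m) = 1 + m (S(m) = (-1 + m) + 2 = 1 + m)
f(F) = (1 + 2*F)*(17 + F) (f(F) = (F + 17)*(F + (1 + F)) = (17 + F)*(1 + 2*F) = (1 + 2*F)*(17 + F))
(-308 + f(q(-2)))*n(a) = (-308 + (17 + 2*(-64/7)² + 35*(-64/7)))*9 = (-308 + (17 + 2*(4096/49) - 320))*9 = (-308 + (17 + 8192/49 - 320))*9 = (-308 - 6655/49)*9 = -21747/49*9 = -195723/49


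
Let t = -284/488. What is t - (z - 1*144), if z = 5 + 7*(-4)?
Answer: 20303/122 ≈ 166.42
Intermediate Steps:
z = -23 (z = 5 - 28 = -23)
t = -71/122 (t = -284*1/488 = -71/122 ≈ -0.58197)
t - (z - 1*144) = -71/122 - (-23 - 1*144) = -71/122 - (-23 - 144) = -71/122 - 1*(-167) = -71/122 + 167 = 20303/122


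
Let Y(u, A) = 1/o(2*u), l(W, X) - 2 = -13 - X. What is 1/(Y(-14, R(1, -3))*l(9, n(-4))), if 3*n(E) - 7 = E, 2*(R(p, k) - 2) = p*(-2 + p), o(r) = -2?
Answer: 1/6 ≈ 0.16667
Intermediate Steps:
R(p, k) = 2 + p*(-2 + p)/2 (R(p, k) = 2 + (p*(-2 + p))/2 = 2 + p*(-2 + p)/2)
n(E) = 7/3 + E/3
l(W, X) = -11 - X (l(W, X) = 2 + (-13 - X) = -11 - X)
Y(u, A) = -1/2 (Y(u, A) = 1/(-2) = -1/2)
1/(Y(-14, R(1, -3))*l(9, n(-4))) = 1/(-(-11 - (7/3 + (1/3)*(-4)))/2) = 1/(-(-11 - (7/3 - 4/3))/2) = 1/(-(-11 - 1*1)/2) = 1/(-(-11 - 1)/2) = 1/(-1/2*(-12)) = 1/6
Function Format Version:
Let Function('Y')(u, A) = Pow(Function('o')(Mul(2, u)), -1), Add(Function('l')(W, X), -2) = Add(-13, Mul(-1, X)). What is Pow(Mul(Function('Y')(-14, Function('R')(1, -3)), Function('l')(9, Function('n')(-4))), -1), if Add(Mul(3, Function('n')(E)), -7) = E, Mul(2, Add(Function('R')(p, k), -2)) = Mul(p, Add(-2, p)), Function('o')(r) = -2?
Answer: Rational(1, 6) ≈ 0.16667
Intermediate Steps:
Function('R')(p, k) = Add(2, Mul(Rational(1, 2), p, Add(-2, p))) (Function('R')(p, k) = Add(2, Mul(Rational(1, 2), Mul(p, Add(-2, p)))) = Add(2, Mul(Rational(1, 2), p, Add(-2, p))))
Function('n')(E) = Add(Rational(7, 3), Mul(Rational(1, 3), E))
Function('l')(W, X) = Add(-11, Mul(-1, X)) (Function('l')(W, X) = Add(2, Add(-13, Mul(-1, X))) = Add(-11, Mul(-1, X)))
Function('Y')(u, A) = Rational(-1, 2) (Function('Y')(u, A) = Pow(-2, -1) = Rational(-1, 2))
Pow(Mul(Function('Y')(-14, Function('R')(1, -3)), Function('l')(9, Function('n')(-4))), -1) = Pow(Mul(Rational(-1, 2), Add(-11, Mul(-1, Add(Rational(7, 3), Mul(Rational(1, 3), -4))))), -1) = Pow(Mul(Rational(-1, 2), Add(-11, Mul(-1, Add(Rational(7, 3), Rational(-4, 3))))), -1) = Pow(Mul(Rational(-1, 2), Add(-11, Mul(-1, 1))), -1) = Pow(Mul(Rational(-1, 2), Add(-11, -1)), -1) = Pow(Mul(Rational(-1, 2), -12), -1) = Pow(6, -1) = Rational(1, 6)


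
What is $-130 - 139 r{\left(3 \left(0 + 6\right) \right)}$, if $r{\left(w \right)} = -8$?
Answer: $982$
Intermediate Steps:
$-130 - 139 r{\left(3 \left(0 + 6\right) \right)} = -130 - -1112 = -130 + 1112 = 982$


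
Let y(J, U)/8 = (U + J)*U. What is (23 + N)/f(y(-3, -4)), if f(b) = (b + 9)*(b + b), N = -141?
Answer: -59/52192 ≈ -0.0011304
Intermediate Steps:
y(J, U) = 8*U*(J + U) (y(J, U) = 8*((U + J)*U) = 8*((J + U)*U) = 8*(U*(J + U)) = 8*U*(J + U))
f(b) = 2*b*(9 + b) (f(b) = (9 + b)*(2*b) = 2*b*(9 + b))
(23 + N)/f(y(-3, -4)) = (23 - 141)/((2*(8*(-4)*(-3 - 4))*(9 + 8*(-4)*(-3 - 4)))) = -118/(2*(8*(-4)*(-7))*(9 + 8*(-4)*(-7))) = -118/(2*224*(9 + 224)) = -118/(2*224*233) = -118/104384 = (1/104384)*(-118) = -59/52192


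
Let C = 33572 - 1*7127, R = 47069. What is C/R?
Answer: 26445/47069 ≈ 0.56183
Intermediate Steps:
C = 26445 (C = 33572 - 7127 = 26445)
C/R = 26445/47069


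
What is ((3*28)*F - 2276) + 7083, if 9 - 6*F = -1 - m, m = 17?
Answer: 5185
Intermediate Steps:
F = 9/2 (F = 3/2 - (-1 - 1*17)/6 = 3/2 - (-1 - 17)/6 = 3/2 - ⅙*(-18) = 3/2 + 3 = 9/2 ≈ 4.5000)
((3*28)*F - 2276) + 7083 = ((3*28)*(9/2) - 2276) + 7083 = (84*(9/2) - 2276) + 7083 = (378 - 2276) + 7083 = -1898 + 7083 = 5185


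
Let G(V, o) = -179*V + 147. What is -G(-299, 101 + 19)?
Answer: -53668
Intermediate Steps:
G(V, o) = 147 - 179*V
-G(-299, 101 + 19) = -(147 - 179*(-299)) = -(147 + 53521) = -1*53668 = -53668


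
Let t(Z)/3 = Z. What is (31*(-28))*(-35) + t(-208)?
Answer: 29756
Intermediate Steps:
t(Z) = 3*Z
(31*(-28))*(-35) + t(-208) = (31*(-28))*(-35) + 3*(-208) = -868*(-35) - 624 = 30380 - 624 = 29756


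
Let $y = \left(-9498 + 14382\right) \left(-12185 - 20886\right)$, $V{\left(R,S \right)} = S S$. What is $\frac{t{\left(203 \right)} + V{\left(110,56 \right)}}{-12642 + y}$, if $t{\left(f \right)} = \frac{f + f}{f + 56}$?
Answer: $- \frac{58045}{2988331011} \approx -1.9424 \cdot 10^{-5}$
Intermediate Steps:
$V{\left(R,S \right)} = S^{2}$
$t{\left(f \right)} = \frac{2 f}{56 + f}$
$y = -161518764$ ($y = 4884 \left(-33071\right) = -161518764$)
$\frac{t{\left(203 \right)} + V{\left(110,56 \right)}}{-12642 + y} = \frac{2 \cdot 203 \frac{1}{56 + 203} + 56^{2}}{-12642 - 161518764} = \frac{2 \cdot 203 \cdot \frac{1}{259} + 3136}{-161531406} = \left(2 \cdot 203 \cdot \frac{1}{259} + 3136\right) \left(- \frac{1}{161531406}\right) = \left(\frac{58}{37} + 3136\right) \left(- \frac{1}{161531406}\right) = \frac{116090}{37} \left(- \frac{1}{161531406}\right) = - \frac{58045}{2988331011}$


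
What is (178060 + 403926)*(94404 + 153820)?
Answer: 144462892864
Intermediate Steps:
(178060 + 403926)*(94404 + 153820) = 581986*248224 = 144462892864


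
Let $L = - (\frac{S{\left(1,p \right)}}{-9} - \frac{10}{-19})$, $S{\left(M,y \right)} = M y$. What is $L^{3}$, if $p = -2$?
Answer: $- \frac{2097152}{5000211} \approx -0.41941$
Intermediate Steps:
$L = - \frac{128}{171}$ ($L = - (\frac{1 \left(-2\right)}{-9} - \frac{10}{-19}) = - (\left(-2\right) \left(- \frac{1}{9}\right) - - \frac{10}{19}) = - (\frac{2}{9} + \frac{10}{19}) = \left(-1\right) \frac{128}{171} = - \frac{128}{171} \approx -0.74854$)
$L^{3} = \left(- \frac{128}{171}\right)^{3} = - \frac{2097152}{5000211}$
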